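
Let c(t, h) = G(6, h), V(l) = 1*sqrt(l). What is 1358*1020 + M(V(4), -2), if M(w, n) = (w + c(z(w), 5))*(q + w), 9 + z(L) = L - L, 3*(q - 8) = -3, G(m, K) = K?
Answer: 1385223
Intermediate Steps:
V(l) = sqrt(l)
q = 7 (q = 8 + (1/3)*(-3) = 8 - 1 = 7)
z(L) = -9 (z(L) = -9 + (L - L) = -9 + 0 = -9)
c(t, h) = h
M(w, n) = (5 + w)*(7 + w) (M(w, n) = (w + 5)*(7 + w) = (5 + w)*(7 + w))
1358*1020 + M(V(4), -2) = 1358*1020 + (35 + (sqrt(4))**2 + 12*sqrt(4)) = 1385160 + (35 + 2**2 + 12*2) = 1385160 + (35 + 4 + 24) = 1385160 + 63 = 1385223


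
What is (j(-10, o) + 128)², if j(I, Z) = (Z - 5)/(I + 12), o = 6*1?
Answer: 66049/4 ≈ 16512.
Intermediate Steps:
o = 6
j(I, Z) = (-5 + Z)/(12 + I)
(j(-10, o) + 128)² = ((-5 + 6)/(12 - 10) + 128)² = (1/2 + 128)² = ((½)*1 + 128)² = (½ + 128)² = (257/2)² = 66049/4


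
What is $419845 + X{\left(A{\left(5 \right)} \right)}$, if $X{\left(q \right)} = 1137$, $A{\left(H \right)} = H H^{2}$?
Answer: $420982$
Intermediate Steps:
$A{\left(H \right)} = H^{3}$
$419845 + X{\left(A{\left(5 \right)} \right)} = 419845 + 1137 = 420982$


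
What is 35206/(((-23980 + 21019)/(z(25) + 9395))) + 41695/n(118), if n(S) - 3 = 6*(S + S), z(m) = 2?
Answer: -156441806921/1400553 ≈ -1.1170e+5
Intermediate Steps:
n(S) = 3 + 12*S (n(S) = 3 + 6*(S + S) = 3 + 6*(2*S) = 3 + 12*S)
35206/(((-23980 + 21019)/(z(25) + 9395))) + 41695/n(118) = 35206/(((-23980 + 21019)/(2 + 9395))) + 41695/(3 + 12*118) = 35206/((-2961/9397)) + 41695/(3 + 1416) = 35206/((-2961*1/9397)) + 41695/1419 = 35206/(-2961/9397) + 41695*(1/1419) = 35206*(-9397/2961) + 41695/1419 = -330830782/2961 + 41695/1419 = -156441806921/1400553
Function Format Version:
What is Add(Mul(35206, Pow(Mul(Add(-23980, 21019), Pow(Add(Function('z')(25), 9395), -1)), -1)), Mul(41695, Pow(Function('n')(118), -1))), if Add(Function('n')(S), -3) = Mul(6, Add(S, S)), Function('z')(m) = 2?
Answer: Rational(-156441806921, 1400553) ≈ -1.1170e+5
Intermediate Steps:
Function('n')(S) = Add(3, Mul(12, S)) (Function('n')(S) = Add(3, Mul(6, Add(S, S))) = Add(3, Mul(6, Mul(2, S))) = Add(3, Mul(12, S)))
Add(Mul(35206, Pow(Mul(Add(-23980, 21019), Pow(Add(Function('z')(25), 9395), -1)), -1)), Mul(41695, Pow(Function('n')(118), -1))) = Add(Mul(35206, Pow(Mul(Add(-23980, 21019), Pow(Add(2, 9395), -1)), -1)), Mul(41695, Pow(Add(3, Mul(12, 118)), -1))) = Add(Mul(35206, Pow(Mul(-2961, Pow(9397, -1)), -1)), Mul(41695, Pow(Add(3, 1416), -1))) = Add(Mul(35206, Pow(Mul(-2961, Rational(1, 9397)), -1)), Mul(41695, Pow(1419, -1))) = Add(Mul(35206, Pow(Rational(-2961, 9397), -1)), Mul(41695, Rational(1, 1419))) = Add(Mul(35206, Rational(-9397, 2961)), Rational(41695, 1419)) = Add(Rational(-330830782, 2961), Rational(41695, 1419)) = Rational(-156441806921, 1400553)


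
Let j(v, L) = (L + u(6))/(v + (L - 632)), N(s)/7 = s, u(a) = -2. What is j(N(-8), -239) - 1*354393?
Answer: -328522070/927 ≈ -3.5439e+5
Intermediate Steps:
N(s) = 7*s
j(v, L) = (-2 + L)/(-632 + L + v) (j(v, L) = (L - 2)/(v + (L - 632)) = (-2 + L)/(v + (-632 + L)) = (-2 + L)/(-632 + L + v))
j(N(-8), -239) - 1*354393 = (-2 - 239)/(-632 - 239 + 7*(-8)) - 1*354393 = -241/(-632 - 239 - 56) - 354393 = -241/(-927) - 354393 = -1/927*(-241) - 354393 = 241/927 - 354393 = -328522070/927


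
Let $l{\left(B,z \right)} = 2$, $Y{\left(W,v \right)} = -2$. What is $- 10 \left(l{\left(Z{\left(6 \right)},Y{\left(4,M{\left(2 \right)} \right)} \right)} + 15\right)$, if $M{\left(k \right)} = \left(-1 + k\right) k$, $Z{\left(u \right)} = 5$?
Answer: $-170$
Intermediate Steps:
$M{\left(k \right)} = k \left(-1 + k\right)$
$- 10 \left(l{\left(Z{\left(6 \right)},Y{\left(4,M{\left(2 \right)} \right)} \right)} + 15\right) = - 10 \left(2 + 15\right) = \left(-10\right) 17 = -170$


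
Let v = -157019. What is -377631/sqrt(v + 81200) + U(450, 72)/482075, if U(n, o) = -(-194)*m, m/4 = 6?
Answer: 4656/482075 + 125877*I*sqrt(75819)/25273 ≈ 0.0096582 + 1371.4*I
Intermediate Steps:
m = 24 (m = 4*6 = 24)
U(n, o) = 4656 (U(n, o) = -(-194)*24 = -1*(-4656) = 4656)
-377631/sqrt(v + 81200) + U(450, 72)/482075 = -377631/sqrt(-157019 + 81200) + 4656/482075 = -377631*(-I*sqrt(75819)/75819) + 4656*(1/482075) = -377631*(-I*sqrt(75819)/75819) + 4656/482075 = -(-125877)*I*sqrt(75819)/25273 + 4656/482075 = 125877*I*sqrt(75819)/25273 + 4656/482075 = 4656/482075 + 125877*I*sqrt(75819)/25273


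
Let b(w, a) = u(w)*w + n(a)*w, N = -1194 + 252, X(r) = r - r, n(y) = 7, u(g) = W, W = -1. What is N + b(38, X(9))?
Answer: -714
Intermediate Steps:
u(g) = -1
X(r) = 0
N = -942
b(w, a) = 6*w (b(w, a) = -w + 7*w = 6*w)
N + b(38, X(9)) = -942 + 6*38 = -942 + 228 = -714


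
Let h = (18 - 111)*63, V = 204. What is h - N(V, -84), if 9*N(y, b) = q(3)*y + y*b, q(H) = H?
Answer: -4023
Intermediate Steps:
h = -5859 (h = -93*63 = -5859)
N(y, b) = y/3 + b*y/9 (N(y, b) = (3*y + y*b)/9 = (3*y + b*y)/9 = y/3 + b*y/9)
h - N(V, -84) = -5859 - 204*(3 - 84)/9 = -5859 - 204*(-81)/9 = -5859 - 1*(-1836) = -5859 + 1836 = -4023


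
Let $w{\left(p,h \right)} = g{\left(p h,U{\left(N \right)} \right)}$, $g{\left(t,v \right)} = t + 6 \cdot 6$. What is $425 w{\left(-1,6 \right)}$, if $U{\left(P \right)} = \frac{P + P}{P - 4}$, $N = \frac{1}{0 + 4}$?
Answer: $12750$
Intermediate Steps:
$N = \frac{1}{4} \approx 0.25$
$U{\left(P \right)} = \frac{2 P}{-4 + P}$
$g{\left(t,v \right)} = 36 + t$ ($g{\left(t,v \right)} = t + 36 = 36 + t$)
$w{\left(p,h \right)} = 36 + h p$ ($w{\left(p,h \right)} = 36 + p h = 36 + h p$)
$425 w{\left(-1,6 \right)} = 425 \left(36 + 6 \left(-1\right)\right) = 425 \left(36 - 6\right) = 425 \cdot 30 = 12750$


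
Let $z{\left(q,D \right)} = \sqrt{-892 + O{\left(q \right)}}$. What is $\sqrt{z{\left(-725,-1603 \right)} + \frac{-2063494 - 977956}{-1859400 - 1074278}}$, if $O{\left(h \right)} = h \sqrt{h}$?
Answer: $\frac{\sqrt{2230658738275 + 2151616651921 \sqrt{-892 - 3625 i \sqrt{29}}}}{1466839} \approx 10.911 - 4.6318 i$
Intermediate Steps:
$O{\left(h \right)} = h^{\frac{3}{2}}$
$z{\left(q,D \right)} = \sqrt{-892 + q^{\frac{3}{2}}}$
$\sqrt{z{\left(-725,-1603 \right)} + \frac{-2063494 - 977956}{-1859400 - 1074278}} = \sqrt{\sqrt{-892 + \left(-725\right)^{\frac{3}{2}}} + \frac{-2063494 - 977956}{-1859400 - 1074278}} = \sqrt{\sqrt{-892 - 3625 i \sqrt{29}} - \frac{3041450}{-2933678}} = \sqrt{\sqrt{-892 - 3625 i \sqrt{29}} - - \frac{1520725}{1466839}} = \sqrt{\sqrt{-892 - 3625 i \sqrt{29}} + \frac{1520725}{1466839}} = \sqrt{\frac{1520725}{1466839} + \sqrt{-892 - 3625 i \sqrt{29}}}$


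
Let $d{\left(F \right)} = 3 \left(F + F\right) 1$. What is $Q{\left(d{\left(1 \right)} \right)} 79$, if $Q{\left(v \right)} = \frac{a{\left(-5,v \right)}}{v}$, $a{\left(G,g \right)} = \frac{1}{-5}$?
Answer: $- \frac{79}{30} \approx -2.6333$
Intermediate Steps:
$a{\left(G,g \right)} = - \frac{1}{5}$
$d{\left(F \right)} = 6 F$ ($d{\left(F \right)} = 3 \cdot 2 F 1 = 6 F 1 = 6 F$)
$Q{\left(v \right)} = - \frac{1}{5 v}$
$Q{\left(d{\left(1 \right)} \right)} 79 = - \frac{1}{5 \cdot 6 \cdot 1} \cdot 79 = - \frac{1}{5 \cdot 6} \cdot 79 = \left(- \frac{1}{5}\right) \frac{1}{6} \cdot 79 = \left(- \frac{1}{30}\right) 79 = - \frac{79}{30}$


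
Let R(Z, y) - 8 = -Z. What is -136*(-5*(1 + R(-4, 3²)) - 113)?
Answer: 24208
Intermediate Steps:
R(Z, y) = 8 - Z
-136*(-5*(1 + R(-4, 3²)) - 113) = -136*(-5*(1 + (8 - 1*(-4))) - 113) = -136*(-5*(1 + (8 + 4)) - 113) = -136*(-5*(1 + 12) - 113) = -136*(-5*13 - 113) = -136*(-65 - 113) = -136*(-178) = 24208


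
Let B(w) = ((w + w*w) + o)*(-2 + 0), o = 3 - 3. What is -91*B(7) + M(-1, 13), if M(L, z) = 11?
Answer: 10203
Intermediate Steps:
o = 0
B(w) = -2*w - 2*w² (B(w) = ((w + w*w) + 0)*(-2 + 0) = ((w + w²) + 0)*(-2) = (w + w²)*(-2) = -2*w - 2*w²)
-91*B(7) + M(-1, 13) = -182*7*(-1 - 1*7) + 11 = -182*7*(-1 - 7) + 11 = -182*7*(-8) + 11 = -91*(-112) + 11 = 10192 + 11 = 10203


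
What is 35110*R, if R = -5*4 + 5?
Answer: -526650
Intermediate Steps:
R = -15 (R = -20 + 5 = -15)
35110*R = 35110*(-15) = -526650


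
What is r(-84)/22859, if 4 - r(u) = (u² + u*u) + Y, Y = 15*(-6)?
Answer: -14018/22859 ≈ -0.61324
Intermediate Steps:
Y = -90
r(u) = 94 - 2*u² (r(u) = 4 - ((u² + u*u) - 90) = 4 - ((u² + u²) - 90) = 4 - (2*u² - 90) = 4 - (-90 + 2*u²) = 4 + (90 - 2*u²) = 94 - 2*u²)
r(-84)/22859 = (94 - 2*(-84)²)/22859 = (94 - 2*7056)*(1/22859) = (94 - 14112)*(1/22859) = -14018*1/22859 = -14018/22859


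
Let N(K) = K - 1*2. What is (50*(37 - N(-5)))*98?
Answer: 215600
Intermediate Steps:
N(K) = -2 + K (N(K) = K - 2 = -2 + K)
(50*(37 - N(-5)))*98 = (50*(37 - (-2 - 5)))*98 = (50*(37 - 1*(-7)))*98 = (50*(37 + 7))*98 = (50*44)*98 = 2200*98 = 215600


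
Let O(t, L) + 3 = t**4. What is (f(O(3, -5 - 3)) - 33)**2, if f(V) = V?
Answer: 2025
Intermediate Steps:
O(t, L) = -3 + t**4
(f(O(3, -5 - 3)) - 33)**2 = ((-3 + 3**4) - 33)**2 = ((-3 + 81) - 33)**2 = (78 - 33)**2 = 45**2 = 2025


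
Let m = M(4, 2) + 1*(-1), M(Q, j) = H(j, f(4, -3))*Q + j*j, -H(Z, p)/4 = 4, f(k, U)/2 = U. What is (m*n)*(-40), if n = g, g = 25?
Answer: 61000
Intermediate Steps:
f(k, U) = 2*U
n = 25
H(Z, p) = -16 (H(Z, p) = -4*4 = -16)
M(Q, j) = j² - 16*Q (M(Q, j) = -16*Q + j*j = -16*Q + j² = j² - 16*Q)
m = -61 (m = (2² - 16*4) + 1*(-1) = (4 - 64) - 1 = -60 - 1 = -61)
(m*n)*(-40) = -61*25*(-40) = -1525*(-40) = 61000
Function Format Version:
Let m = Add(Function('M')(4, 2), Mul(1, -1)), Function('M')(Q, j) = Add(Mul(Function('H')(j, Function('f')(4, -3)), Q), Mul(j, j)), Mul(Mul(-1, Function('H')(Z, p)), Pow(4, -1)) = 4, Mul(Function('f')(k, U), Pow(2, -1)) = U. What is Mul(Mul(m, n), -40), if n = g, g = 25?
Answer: 61000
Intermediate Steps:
Function('f')(k, U) = Mul(2, U)
n = 25
Function('H')(Z, p) = -16 (Function('H')(Z, p) = Mul(-4, 4) = -16)
Function('M')(Q, j) = Add(Pow(j, 2), Mul(-16, Q)) (Function('M')(Q, j) = Add(Mul(-16, Q), Mul(j, j)) = Add(Mul(-16, Q), Pow(j, 2)) = Add(Pow(j, 2), Mul(-16, Q)))
m = -61 (m = Add(Add(Pow(2, 2), Mul(-16, 4)), Mul(1, -1)) = Add(Add(4, -64), -1) = Add(-60, -1) = -61)
Mul(Mul(m, n), -40) = Mul(Mul(-61, 25), -40) = Mul(-1525, -40) = 61000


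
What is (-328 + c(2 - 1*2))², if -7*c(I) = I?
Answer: 107584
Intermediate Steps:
c(I) = -I/7
(-328 + c(2 - 1*2))² = (-328 - (2 - 1*2)/7)² = (-328 - (2 - 2)/7)² = (-328 - ⅐*0)² = (-328 + 0)² = (-328)² = 107584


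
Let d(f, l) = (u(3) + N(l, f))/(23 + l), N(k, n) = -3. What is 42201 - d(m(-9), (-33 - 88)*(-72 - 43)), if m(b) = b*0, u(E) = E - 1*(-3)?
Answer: 196065845/4646 ≈ 42201.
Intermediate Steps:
u(E) = 3 + E (u(E) = E + 3 = 3 + E)
m(b) = 0
d(f, l) = 3/(23 + l) (d(f, l) = ((3 + 3) - 3)/(23 + l) = (6 - 3)/(23 + l) = 3/(23 + l))
42201 - d(m(-9), (-33 - 88)*(-72 - 43)) = 42201 - 3/(23 + (-33 - 88)*(-72 - 43)) = 42201 - 3/(23 - 121*(-115)) = 42201 - 3/(23 + 13915) = 42201 - 3/13938 = 42201 - 1*1/4646 = 42201 - 1/4646 = 196065845/4646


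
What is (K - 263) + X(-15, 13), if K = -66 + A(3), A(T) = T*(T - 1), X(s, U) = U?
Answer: -310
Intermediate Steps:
A(T) = T*(-1 + T)
K = -60 (K = -66 + 3*(-1 + 3) = -66 + 3*2 = -66 + 6 = -60)
(K - 263) + X(-15, 13) = (-60 - 263) + 13 = -323 + 13 = -310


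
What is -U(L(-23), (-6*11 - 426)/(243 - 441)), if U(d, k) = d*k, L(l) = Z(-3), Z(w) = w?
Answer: 82/11 ≈ 7.4545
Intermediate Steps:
L(l) = -3
-U(L(-23), (-6*11 - 426)/(243 - 441)) = -(-3)*(-6*11 - 426)/(243 - 441) = -(-3)*(-66 - 426)/(-198) = -(-3)*(-492*(-1/198)) = -(-3)*82/33 = -1*(-82/11) = 82/11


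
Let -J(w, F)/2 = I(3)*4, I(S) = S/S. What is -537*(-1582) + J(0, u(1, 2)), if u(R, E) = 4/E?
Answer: 849526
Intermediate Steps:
I(S) = 1
J(w, F) = -8 (J(w, F) = -2*4 = -8)
-537*(-1582) + J(0, u(1, 2)) = -537*(-1582) - 8 = 849534 - 8 = 849526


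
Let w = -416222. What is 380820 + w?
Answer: -35402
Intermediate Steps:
380820 + w = 380820 - 416222 = -35402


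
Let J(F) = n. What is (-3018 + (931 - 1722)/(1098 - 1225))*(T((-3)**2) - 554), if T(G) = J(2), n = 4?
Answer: 210372250/127 ≈ 1.6565e+6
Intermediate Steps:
J(F) = 4
T(G) = 4
(-3018 + (931 - 1722)/(1098 - 1225))*(T((-3)**2) - 554) = (-3018 + (931 - 1722)/(1098 - 1225))*(4 - 554) = (-3018 - 791/(-127))*(-550) = (-3018 - 791*(-1/127))*(-550) = (-3018 + 791/127)*(-550) = -382495/127*(-550) = 210372250/127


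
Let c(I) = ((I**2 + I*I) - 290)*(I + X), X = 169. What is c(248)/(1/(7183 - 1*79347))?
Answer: -3692877670584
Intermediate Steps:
c(I) = (-290 + 2*I**2)*(169 + I) (c(I) = ((I**2 + I*I) - 290)*(I + 169) = ((I**2 + I**2) - 290)*(169 + I) = (2*I**2 - 290)*(169 + I) = (-290 + 2*I**2)*(169 + I))
c(248)/(1/(7183 - 1*79347)) = (-49010 - 290*248 + 2*248**3 + 338*248**2)/(1/(7183 - 1*79347)) = (-49010 - 71920 + 2*15252992 + 338*61504)/(1/(7183 - 79347)) = (-49010 - 71920 + 30505984 + 20788352)/(1/(-72164)) = 51173406/(-1/72164) = 51173406*(-72164) = -3692877670584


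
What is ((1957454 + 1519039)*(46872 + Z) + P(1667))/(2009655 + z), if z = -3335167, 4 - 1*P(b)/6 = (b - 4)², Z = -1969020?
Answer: 3341175330177/662756 ≈ 5.0413e+6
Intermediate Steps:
P(b) = 24 - 6*(-4 + b)² (P(b) = 24 - 6*(b - 4)² = 24 - 6*(-4 + b)²)
((1957454 + 1519039)*(46872 + Z) + P(1667))/(2009655 + z) = ((1957454 + 1519039)*(46872 - 1969020) + (24 - 6*(-4 + 1667)²))/(2009655 - 3335167) = (3476493*(-1922148) + (24 - 6*1663²))/(-1325512) = (-6682334066964 + (24 - 6*2765569))*(-1/1325512) = (-6682334066964 + (24 - 16593414))*(-1/1325512) = (-6682334066964 - 16593390)*(-1/1325512) = -6682350660354*(-1/1325512) = 3341175330177/662756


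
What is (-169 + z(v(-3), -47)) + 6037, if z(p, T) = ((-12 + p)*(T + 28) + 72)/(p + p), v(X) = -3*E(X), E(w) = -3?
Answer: 35251/6 ≈ 5875.2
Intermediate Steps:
v(X) = 9 (v(X) = -3*(-3) = 9)
z(p, T) = (72 + (-12 + p)*(28 + T))/(2*p) (z(p, T) = ((-12 + p)*(28 + T) + 72)/((2*p)) = (72 + (-12 + p)*(28 + T))*(1/(2*p)) = (72 + (-12 + p)*(28 + T))/(2*p))
(-169 + z(v(-3), -47)) + 6037 = (-169 + (½)*(-264 - 12*(-47) + 9*(28 - 47))/9) + 6037 = (-169 + (½)*(⅑)*(-264 + 564 + 9*(-19))) + 6037 = (-169 + (½)*(⅑)*(-264 + 564 - 171)) + 6037 = (-169 + (½)*(⅑)*129) + 6037 = (-169 + 43/6) + 6037 = -971/6 + 6037 = 35251/6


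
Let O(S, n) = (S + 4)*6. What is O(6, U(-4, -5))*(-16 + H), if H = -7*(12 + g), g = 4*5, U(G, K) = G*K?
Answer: -14400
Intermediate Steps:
g = 20
H = -224 (H = -7*(12 + 20) = -7*32 = -224)
O(S, n) = 24 + 6*S (O(S, n) = (4 + S)*6 = 24 + 6*S)
O(6, U(-4, -5))*(-16 + H) = (24 + 6*6)*(-16 - 224) = (24 + 36)*(-240) = 60*(-240) = -14400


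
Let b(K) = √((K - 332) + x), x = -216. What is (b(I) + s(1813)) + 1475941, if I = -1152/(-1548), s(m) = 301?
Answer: 1476242 + 2*I*√252969/43 ≈ 1.4762e+6 + 23.393*I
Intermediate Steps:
I = 32/43 (I = -1152*(-1/1548) = 32/43 ≈ 0.74419)
b(K) = √(-548 + K) (b(K) = √((K - 332) - 216) = √((-332 + K) - 216) = √(-548 + K))
(b(I) + s(1813)) + 1475941 = (√(-548 + 32/43) + 301) + 1475941 = (√(-23532/43) + 301) + 1475941 = (2*I*√252969/43 + 301) + 1475941 = (301 + 2*I*√252969/43) + 1475941 = 1476242 + 2*I*√252969/43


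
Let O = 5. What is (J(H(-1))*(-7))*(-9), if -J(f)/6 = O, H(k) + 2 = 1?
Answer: -1890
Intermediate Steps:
H(k) = -1 (H(k) = -2 + 1 = -1)
J(f) = -30 (J(f) = -6*5 = -30)
(J(H(-1))*(-7))*(-9) = -30*(-7)*(-9) = 210*(-9) = -1890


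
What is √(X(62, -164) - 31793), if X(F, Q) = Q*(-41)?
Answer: I*√25069 ≈ 158.33*I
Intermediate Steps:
X(F, Q) = -41*Q
√(X(62, -164) - 31793) = √(-41*(-164) - 31793) = √(6724 - 31793) = √(-25069) = I*√25069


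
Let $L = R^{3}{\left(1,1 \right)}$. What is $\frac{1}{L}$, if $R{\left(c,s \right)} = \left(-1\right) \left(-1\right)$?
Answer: $1$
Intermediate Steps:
$R{\left(c,s \right)} = 1$
$L = 1$ ($L = 1^{3} = 1$)
$\frac{1}{L} = 1^{-1} = 1$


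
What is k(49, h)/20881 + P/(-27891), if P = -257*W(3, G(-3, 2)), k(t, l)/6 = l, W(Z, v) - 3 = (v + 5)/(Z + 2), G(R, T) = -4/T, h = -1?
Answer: 10639864/323551095 ≈ 0.032885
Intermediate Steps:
W(Z, v) = 3 + (5 + v)/(2 + Z) (W(Z, v) = 3 + (v + 5)/(Z + 2) = 3 + (5 + v)/(2 + Z))
k(t, l) = 6*l
P = -4626/5 (P = -257*(11 - 4/2 + 3*3)/(2 + 3) = -257*(11 - 4*½ + 9)/5 = -257*(11 - 2 + 9)/5 = -257*18/5 = -4626/5 ≈ -925.20)
k(49, h)/20881 + P/(-27891) = (6*(-1))/20881 - 4626/5/(-27891) = -6*1/20881 - 4626/5*(-1/27891) = -6/20881 + 514/15495 = 10639864/323551095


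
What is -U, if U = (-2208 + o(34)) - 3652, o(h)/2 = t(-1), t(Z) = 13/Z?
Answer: 5886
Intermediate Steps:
o(h) = -26 (o(h) = 2*(13/(-1)) = 2*(13*(-1)) = 2*(-13) = -26)
U = -5886 (U = (-2208 - 26) - 3652 = -2234 - 3652 = -5886)
-U = -1*(-5886) = 5886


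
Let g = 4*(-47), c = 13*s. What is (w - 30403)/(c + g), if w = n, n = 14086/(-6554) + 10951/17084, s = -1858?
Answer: 1702174136189/1362769051656 ≈ 1.2491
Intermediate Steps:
n = -84436185/55984268 (n = 14086*(-1/6554) + 10951*(1/17084) = -7043/3277 + 10951/17084 = -84436185/55984268 ≈ -1.5082)
w = -84436185/55984268 ≈ -1.5082
c = -24154 (c = 13*(-1858) = -24154)
g = -188
(w - 30403)/(c + g) = (-84436185/55984268 - 30403)/(-24154 - 188) = -1702174136189/55984268/(-24342) = -1702174136189/55984268*(-1/24342) = 1702174136189/1362769051656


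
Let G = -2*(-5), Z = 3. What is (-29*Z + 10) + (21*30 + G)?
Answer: 563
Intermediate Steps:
G = 10
(-29*Z + 10) + (21*30 + G) = (-29*3 + 10) + (21*30 + 10) = (-87 + 10) + (630 + 10) = -77 + 640 = 563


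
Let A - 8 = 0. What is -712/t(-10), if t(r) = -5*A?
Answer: 89/5 ≈ 17.800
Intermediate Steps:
A = 8 (A = 8 + 0 = 8)
t(r) = -40 (t(r) = -5*8 = -40)
-712/t(-10) = -712/(-40) = -712*(-1/40) = 89/5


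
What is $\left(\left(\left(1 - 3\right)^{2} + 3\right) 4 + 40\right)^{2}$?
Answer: $4624$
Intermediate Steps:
$\left(\left(\left(1 - 3\right)^{2} + 3\right) 4 + 40\right)^{2} = \left(\left(\left(-2\right)^{2} + 3\right) 4 + 40\right)^{2} = \left(\left(4 + 3\right) 4 + 40\right)^{2} = \left(7 \cdot 4 + 40\right)^{2} = \left(28 + 40\right)^{2} = 68^{2} = 4624$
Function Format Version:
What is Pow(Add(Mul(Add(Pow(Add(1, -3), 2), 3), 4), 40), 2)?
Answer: 4624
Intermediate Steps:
Pow(Add(Mul(Add(Pow(Add(1, -3), 2), 3), 4), 40), 2) = Pow(Add(Mul(Add(Pow(-2, 2), 3), 4), 40), 2) = Pow(Add(Mul(Add(4, 3), 4), 40), 2) = Pow(Add(Mul(7, 4), 40), 2) = Pow(Add(28, 40), 2) = Pow(68, 2) = 4624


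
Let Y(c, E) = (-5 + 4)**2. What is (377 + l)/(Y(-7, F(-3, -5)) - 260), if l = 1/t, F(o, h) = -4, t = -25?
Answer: -9424/6475 ≈ -1.4554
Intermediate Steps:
Y(c, E) = 1 (Y(c, E) = (-1)**2 = 1)
l = -1/25 (l = 1/(-25) = -1/25 ≈ -0.040000)
(377 + l)/(Y(-7, F(-3, -5)) - 260) = (377 - 1/25)/(1 - 260) = (9424/25)/(-259) = (9424/25)*(-1/259) = -9424/6475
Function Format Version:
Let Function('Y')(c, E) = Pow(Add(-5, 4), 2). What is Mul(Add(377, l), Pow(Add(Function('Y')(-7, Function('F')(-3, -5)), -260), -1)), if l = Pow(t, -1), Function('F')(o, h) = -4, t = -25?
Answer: Rational(-9424, 6475) ≈ -1.4554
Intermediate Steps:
Function('Y')(c, E) = 1 (Function('Y')(c, E) = Pow(-1, 2) = 1)
l = Rational(-1, 25) (l = Pow(-25, -1) = Rational(-1, 25) ≈ -0.040000)
Mul(Add(377, l), Pow(Add(Function('Y')(-7, Function('F')(-3, -5)), -260), -1)) = Mul(Add(377, Rational(-1, 25)), Pow(Add(1, -260), -1)) = Mul(Rational(9424, 25), Pow(-259, -1)) = Mul(Rational(9424, 25), Rational(-1, 259)) = Rational(-9424, 6475)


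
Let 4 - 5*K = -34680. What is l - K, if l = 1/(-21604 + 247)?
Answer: -740746193/106785 ≈ -6936.8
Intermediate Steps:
K = 34684/5 (K = ⅘ - ⅕*(-34680) = ⅘ + 6936 = 34684/5 ≈ 6936.8)
l = -1/21357 (l = 1/(-21357) = -1/21357 ≈ -4.6823e-5)
l - K = -1/21357 - 1*34684/5 = -1/21357 - 34684/5 = -740746193/106785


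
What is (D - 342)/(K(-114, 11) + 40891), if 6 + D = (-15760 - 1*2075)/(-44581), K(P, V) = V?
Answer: -5165451/607817354 ≈ -0.0084984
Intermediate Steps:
D = -249651/44581 (D = -6 + (-15760 - 1*2075)/(-44581) = -6 + (-15760 - 2075)*(-1/44581) = -6 - 17835*(-1/44581) = -6 + 17835/44581 = -249651/44581 ≈ -5.5999)
(D - 342)/(K(-114, 11) + 40891) = (-249651/44581 - 342)/(11 + 40891) = -15496353/44581/40902 = -15496353/44581*1/40902 = -5165451/607817354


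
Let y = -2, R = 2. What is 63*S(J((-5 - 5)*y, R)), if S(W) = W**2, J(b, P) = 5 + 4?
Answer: 5103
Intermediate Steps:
J(b, P) = 9
63*S(J((-5 - 5)*y, R)) = 63*9**2 = 63*81 = 5103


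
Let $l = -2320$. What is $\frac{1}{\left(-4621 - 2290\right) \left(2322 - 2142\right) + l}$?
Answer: $- \frac{1}{1246300} \approx -8.0238 \cdot 10^{-7}$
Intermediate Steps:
$\frac{1}{\left(-4621 - 2290\right) \left(2322 - 2142\right) + l} = \frac{1}{\left(-4621 - 2290\right) \left(2322 - 2142\right) - 2320} = \frac{1}{\left(-6911\right) 180 - 2320} = \frac{1}{-1243980 - 2320} = \frac{1}{-1246300} = - \frac{1}{1246300}$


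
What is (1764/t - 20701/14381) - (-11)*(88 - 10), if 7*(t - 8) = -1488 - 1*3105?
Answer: 55710083201/65246597 ≈ 853.84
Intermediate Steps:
t = -4537/7 (t = 8 + (-1488 - 1*3105)/7 = 8 + (-1488 - 3105)/7 = 8 + (1/7)*(-4593) = 8 - 4593/7 = -4537/7 ≈ -648.14)
(1764/t - 20701/14381) - (-11)*(88 - 10) = (1764/(-4537/7) - 20701/14381) - (-11)*(88 - 10) = (1764*(-7/4537) - 20701*1/14381) - (-11)*78 = (-12348/4537 - 20701/14381) - 1*(-858) = -271497025/65246597 + 858 = 55710083201/65246597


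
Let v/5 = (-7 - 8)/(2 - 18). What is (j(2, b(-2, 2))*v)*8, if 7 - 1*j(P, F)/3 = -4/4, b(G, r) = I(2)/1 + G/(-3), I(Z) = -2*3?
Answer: 900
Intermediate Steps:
I(Z) = -6
b(G, r) = -6 - G/3 (b(G, r) = -6/1 + G/(-3) = -6*1 + G*(-⅓) = -6 - G/3)
j(P, F) = 24 (j(P, F) = 21 - (-12)/4 = 21 - 3*(-1) = 21 + 3 = 24)
v = 75/16 (v = 5*((-7 - 8)/(2 - 18)) = 5*(-15/(-16)) = 5*(-15*(-1/16)) = 5*(15/16) = 75/16 ≈ 4.6875)
(j(2, b(-2, 2))*v)*8 = (24*(75/16))*8 = (225/2)*8 = 900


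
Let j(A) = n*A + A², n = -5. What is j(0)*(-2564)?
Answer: 0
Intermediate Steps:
j(A) = A² - 5*A (j(A) = -5*A + A² = A² - 5*A)
j(0)*(-2564) = (0*(-5 + 0))*(-2564) = (0*(-5))*(-2564) = 0*(-2564) = 0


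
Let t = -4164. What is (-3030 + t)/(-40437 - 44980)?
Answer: 7194/85417 ≈ 0.084222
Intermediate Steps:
(-3030 + t)/(-40437 - 44980) = (-3030 - 4164)/(-40437 - 44980) = -7194/(-85417) = -7194*(-1/85417) = 7194/85417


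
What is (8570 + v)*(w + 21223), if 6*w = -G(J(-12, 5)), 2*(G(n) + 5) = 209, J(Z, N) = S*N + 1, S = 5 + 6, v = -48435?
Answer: -10144725605/12 ≈ -8.4539e+8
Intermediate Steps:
S = 11
J(Z, N) = 1 + 11*N (J(Z, N) = 11*N + 1 = 1 + 11*N)
G(n) = 199/2 (G(n) = -5 + (1/2)*209 = -5 + 209/2 = 199/2)
w = -199/12 (w = (-1*199/2)/6 = (1/6)*(-199/2) = -199/12 ≈ -16.583)
(8570 + v)*(w + 21223) = (8570 - 48435)*(-199/12 + 21223) = -39865*254477/12 = -10144725605/12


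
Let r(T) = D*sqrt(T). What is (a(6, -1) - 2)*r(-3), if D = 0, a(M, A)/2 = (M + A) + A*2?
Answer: 0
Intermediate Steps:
a(M, A) = 2*M + 6*A (a(M, A) = 2*((M + A) + A*2) = 2*((A + M) + 2*A) = 2*(M + 3*A) = 2*M + 6*A)
r(T) = 0 (r(T) = 0*sqrt(T) = 0)
(a(6, -1) - 2)*r(-3) = ((2*6 + 6*(-1)) - 2)*0 = ((12 - 6) - 2)*0 = (6 - 2)*0 = 4*0 = 0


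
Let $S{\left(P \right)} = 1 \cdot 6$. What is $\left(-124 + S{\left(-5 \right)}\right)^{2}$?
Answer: $13924$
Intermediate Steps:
$S{\left(P \right)} = 6$
$\left(-124 + S{\left(-5 \right)}\right)^{2} = \left(-124 + 6\right)^{2} = \left(-118\right)^{2} = 13924$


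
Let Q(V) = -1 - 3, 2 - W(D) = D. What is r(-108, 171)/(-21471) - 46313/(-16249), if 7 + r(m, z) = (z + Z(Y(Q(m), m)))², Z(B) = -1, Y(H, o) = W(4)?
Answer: 174968022/116294093 ≈ 1.5045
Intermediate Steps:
W(D) = 2 - D
Q(V) = -4
Y(H, o) = -2 (Y(H, o) = 2 - 1*4 = 2 - 4 = -2)
r(m, z) = -7 + (-1 + z)² (r(m, z) = -7 + (z - 1)² = -7 + (-1 + z)²)
r(-108, 171)/(-21471) - 46313/(-16249) = (-7 + (-1 + 171)²)/(-21471) - 46313/(-16249) = (-7 + 170²)*(-1/21471) - 46313*(-1/16249) = (-7 + 28900)*(-1/21471) + 46313/16249 = 28893*(-1/21471) + 46313/16249 = -9631/7157 + 46313/16249 = 174968022/116294093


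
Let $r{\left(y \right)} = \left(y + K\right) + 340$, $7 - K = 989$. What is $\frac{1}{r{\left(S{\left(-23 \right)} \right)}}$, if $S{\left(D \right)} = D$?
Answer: $- \frac{1}{665} \approx -0.0015038$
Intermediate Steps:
$K = -982$ ($K = 7 - 989 = -982$)
$r{\left(y \right)} = -642 + y$ ($r{\left(y \right)} = \left(y - 982\right) + 340 = \left(-982 + y\right) + 340 = -642 + y$)
$\frac{1}{r{\left(S{\left(-23 \right)} \right)}} = \frac{1}{-642 - 23} = \frac{1}{-665} = - \frac{1}{665}$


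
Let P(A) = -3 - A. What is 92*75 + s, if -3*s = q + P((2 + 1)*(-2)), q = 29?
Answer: 20668/3 ≈ 6889.3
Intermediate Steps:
s = -32/3 (s = -(29 + (-3 - (2 + 1)*(-2)))/3 = -(29 + (-3 - 3*(-2)))/3 = -(29 + (-3 - 1*(-6)))/3 = -(29 + (-3 + 6))/3 = -(29 + 3)/3 = -1/3*32 = -32/3 ≈ -10.667)
92*75 + s = 92*75 - 32/3 = 6900 - 32/3 = 20668/3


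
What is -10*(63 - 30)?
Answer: -330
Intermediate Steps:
-10*(63 - 30) = -10*33 = -330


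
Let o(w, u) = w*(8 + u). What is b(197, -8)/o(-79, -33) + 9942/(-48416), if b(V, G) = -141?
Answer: -13231053/47810800 ≈ -0.27674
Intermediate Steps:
b(197, -8)/o(-79, -33) + 9942/(-48416) = -141*(-1/(79*(8 - 33))) + 9942/(-48416) = -141/((-79*(-25))) + 9942*(-1/48416) = -141/1975 - 4971/24208 = -13231053/47810800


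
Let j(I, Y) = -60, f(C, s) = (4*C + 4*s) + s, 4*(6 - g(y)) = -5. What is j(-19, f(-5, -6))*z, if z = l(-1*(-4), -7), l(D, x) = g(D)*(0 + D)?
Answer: -1740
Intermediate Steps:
g(y) = 29/4 (g(y) = 6 - ¼*(-5) = 6 + 5/4 = 29/4)
f(C, s) = 4*C + 5*s
l(D, x) = 29*D/4 (l(D, x) = 29*(0 + D)/4 = 29*D/4)
z = 29 (z = 29*(-1*(-4))/4 = (29/4)*4 = 29)
j(-19, f(-5, -6))*z = -60*29 = -1740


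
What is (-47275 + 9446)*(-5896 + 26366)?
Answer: -774359630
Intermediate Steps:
(-47275 + 9446)*(-5896 + 26366) = -37829*20470 = -774359630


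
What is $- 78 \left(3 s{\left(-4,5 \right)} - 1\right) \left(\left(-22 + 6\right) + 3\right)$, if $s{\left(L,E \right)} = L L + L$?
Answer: $35490$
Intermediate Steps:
$s{\left(L,E \right)} = L + L^{2}$ ($s{\left(L,E \right)} = L^{2} + L = L + L^{2}$)
$- 78 \left(3 s{\left(-4,5 \right)} - 1\right) \left(\left(-22 + 6\right) + 3\right) = - 78 \left(3 \left(- 4 \left(1 - 4\right)\right) - 1\right) \left(\left(-22 + 6\right) + 3\right) = - 78 \left(3 \left(\left(-4\right) \left(-3\right)\right) - 1\right) \left(-16 + 3\right) = - 78 \left(3 \cdot 12 - 1\right) \left(-13\right) = - 78 \left(36 - 1\right) \left(-13\right) = \left(-78\right) 35 \left(-13\right) = \left(-2730\right) \left(-13\right) = 35490$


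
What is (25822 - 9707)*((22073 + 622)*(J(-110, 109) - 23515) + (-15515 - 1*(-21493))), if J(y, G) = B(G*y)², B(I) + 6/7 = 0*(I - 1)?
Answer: -421388933417045/49 ≈ -8.5998e+12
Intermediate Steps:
B(I) = -6/7 (B(I) = -6/7 + 0*(I - 1) = -6/7 + 0*(-1 + I) = -6/7 + 0 = -6/7)
J(y, G) = 36/49 (J(y, G) = (-6/7)² = 36/49)
(25822 - 9707)*((22073 + 622)*(J(-110, 109) - 23515) + (-15515 - 1*(-21493))) = (25822 - 9707)*((22073 + 622)*(36/49 - 23515) + (-15515 - 1*(-21493))) = 16115*(22695*(-1152199/49) + (-15515 + 21493)) = 16115*(-26149156305/49 + 5978) = 16115*(-26148863383/49) = -421388933417045/49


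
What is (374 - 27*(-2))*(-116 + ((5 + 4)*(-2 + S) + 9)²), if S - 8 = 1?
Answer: 2169104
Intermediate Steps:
S = 9 (S = 8 + 1 = 9)
(374 - 27*(-2))*(-116 + ((5 + 4)*(-2 + S) + 9)²) = (374 - 27*(-2))*(-116 + ((5 + 4)*(-2 + 9) + 9)²) = (374 + 54)*(-116 + (9*7 + 9)²) = 428*(-116 + (63 + 9)²) = 428*(-116 + 72²) = 428*(-116 + 5184) = 428*5068 = 2169104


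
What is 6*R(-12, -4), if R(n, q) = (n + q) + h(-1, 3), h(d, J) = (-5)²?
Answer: 54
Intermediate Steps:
h(d, J) = 25
R(n, q) = 25 + n + q (R(n, q) = (n + q) + 25 = 25 + n + q)
6*R(-12, -4) = 6*(25 - 12 - 4) = 6*9 = 54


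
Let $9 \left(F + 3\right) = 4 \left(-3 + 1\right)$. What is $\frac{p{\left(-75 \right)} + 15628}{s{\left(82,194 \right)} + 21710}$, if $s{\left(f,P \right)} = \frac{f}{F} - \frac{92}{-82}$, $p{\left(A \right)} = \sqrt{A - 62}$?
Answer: $\frac{11213090}{15562601} + \frac{1435 i \sqrt{137}}{31125202} \approx 0.72052 + 0.00053964 i$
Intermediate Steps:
$F = - \frac{35}{9}$ ($F = -3 + \frac{4 \left(-3 + 1\right)}{9} = -3 + \frac{4 \left(-2\right)}{9} = -3 + \frac{1}{9} \left(-8\right) = -3 - \frac{8}{9} = - \frac{35}{9} \approx -3.8889$)
$p{\left(A \right)} = \sqrt{-62 + A}$
$s{\left(f,P \right)} = \frac{46}{41} - \frac{9 f}{35}$ ($s{\left(f,P \right)} = \frac{f}{- \frac{35}{9}} - \frac{92}{-82} = f \left(- \frac{9}{35}\right) - - \frac{46}{41} = - \frac{9 f}{35} + \frac{46}{41} = \frac{46}{41} - \frac{9 f}{35}$)
$\frac{p{\left(-75 \right)} + 15628}{s{\left(82,194 \right)} + 21710} = \frac{\sqrt{-62 - 75} + 15628}{\left(\frac{46}{41} - \frac{738}{35}\right) + 21710} = \frac{\sqrt{-137} + 15628}{\left(\frac{46}{41} - \frac{738}{35}\right) + 21710} = \frac{i \sqrt{137} + 15628}{- \frac{28648}{1435} + 21710} = \frac{15628 + i \sqrt{137}}{\frac{31125202}{1435}} = \left(15628 + i \sqrt{137}\right) \frac{1435}{31125202} = \frac{11213090}{15562601} + \frac{1435 i \sqrt{137}}{31125202}$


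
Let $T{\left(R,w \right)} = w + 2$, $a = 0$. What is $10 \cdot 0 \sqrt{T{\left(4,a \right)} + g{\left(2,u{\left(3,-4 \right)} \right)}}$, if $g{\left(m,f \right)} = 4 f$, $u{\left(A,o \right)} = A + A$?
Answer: $0$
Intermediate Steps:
$u{\left(A,o \right)} = 2 A$
$T{\left(R,w \right)} = 2 + w$
$10 \cdot 0 \sqrt{T{\left(4,a \right)} + g{\left(2,u{\left(3,-4 \right)} \right)}} = 10 \cdot 0 \sqrt{\left(2 + 0\right) + 4 \cdot 2 \cdot 3} = 0 \sqrt{2 + 4 \cdot 6} = 0 \sqrt{2 + 24} = 0 \sqrt{26} = 0$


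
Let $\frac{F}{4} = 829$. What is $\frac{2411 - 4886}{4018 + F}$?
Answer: $- \frac{2475}{7334} \approx -0.33747$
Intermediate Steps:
$F = 3316$ ($F = 4 \cdot 829 = 3316$)
$\frac{2411 - 4886}{4018 + F} = \frac{2411 - 4886}{4018 + 3316} = - \frac{2475}{7334}$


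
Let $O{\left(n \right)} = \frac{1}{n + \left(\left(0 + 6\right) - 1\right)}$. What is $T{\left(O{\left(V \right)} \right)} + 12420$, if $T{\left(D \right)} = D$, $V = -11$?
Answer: $\frac{74519}{6} \approx 12420.0$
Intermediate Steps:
$O{\left(n \right)} = \frac{1}{5 + n}$ ($O{\left(n \right)} = \frac{1}{n + \left(6 - 1\right)} = \frac{1}{n + 5} = \frac{1}{5 + n}$)
$T{\left(O{\left(V \right)} \right)} + 12420 = \frac{1}{5 - 11} + 12420 = \frac{1}{-6} + 12420 = - \frac{1}{6} + 12420 = \frac{74519}{6}$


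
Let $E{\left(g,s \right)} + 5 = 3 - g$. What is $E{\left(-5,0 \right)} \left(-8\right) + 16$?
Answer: $-8$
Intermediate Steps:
$E{\left(g,s \right)} = -2 - g$ ($E{\left(g,s \right)} = -5 - \left(-3 + g\right) = -2 - g$)
$E{\left(-5,0 \right)} \left(-8\right) + 16 = \left(-2 - -5\right) \left(-8\right) + 16 = \left(-2 + 5\right) \left(-8\right) + 16 = 3 \left(-8\right) + 16 = -24 + 16 = -8$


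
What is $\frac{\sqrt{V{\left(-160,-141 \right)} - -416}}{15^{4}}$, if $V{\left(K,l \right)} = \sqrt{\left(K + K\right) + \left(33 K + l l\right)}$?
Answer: $\frac{\sqrt{416 + \sqrt{14281}}}{50625} \approx 0.00045711$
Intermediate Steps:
$V{\left(K,l \right)} = \sqrt{l^{2} + 35 K}$ ($V{\left(K,l \right)} = \sqrt{2 K + \left(33 K + l^{2}\right)} = \sqrt{2 K + \left(l^{2} + 33 K\right)} = \sqrt{l^{2} + 35 K}$)
$\frac{\sqrt{V{\left(-160,-141 \right)} - -416}}{15^{4}} = \frac{\sqrt{\sqrt{\left(-141\right)^{2} + 35 \left(-160\right)} - -416}}{15^{4}} = \frac{\sqrt{\sqrt{19881 - 5600} + 416}}{50625} = \sqrt{\sqrt{14281} + 416} \cdot \frac{1}{50625} = \sqrt{416 + \sqrt{14281}} \cdot \frac{1}{50625} = \frac{\sqrt{416 + \sqrt{14281}}}{50625}$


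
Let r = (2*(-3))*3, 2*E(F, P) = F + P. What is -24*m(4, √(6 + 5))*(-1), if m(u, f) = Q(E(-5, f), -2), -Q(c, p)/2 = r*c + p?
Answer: -2064 + 432*√11 ≈ -631.22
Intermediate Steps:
E(F, P) = F/2 + P/2 (E(F, P) = (F + P)/2 = F/2 + P/2)
r = -18 (r = -6*3 = -18)
Q(c, p) = -2*p + 36*c (Q(c, p) = -2*(-18*c + p) = -2*(p - 18*c) = -2*p + 36*c)
m(u, f) = -86 + 18*f (m(u, f) = -2*(-2) + 36*((½)*(-5) + f/2) = 4 + 36*(-5/2 + f/2) = 4 + (-90 + 18*f) = -86 + 18*f)
-24*m(4, √(6 + 5))*(-1) = -24*(-86 + 18*√(6 + 5))*(-1) = -24*(-86 + 18*√11)*(-1) = (2064 - 432*√11)*(-1) = -2064 + 432*√11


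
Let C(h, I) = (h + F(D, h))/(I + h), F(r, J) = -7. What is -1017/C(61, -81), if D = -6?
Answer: 1130/3 ≈ 376.67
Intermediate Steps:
C(h, I) = (-7 + h)/(I + h) (C(h, I) = (h - 7)/(I + h) = (-7 + h)/(I + h))
-1017/C(61, -81) = -1017*(-81 + 61)/(-7 + 61) = -1017/(54/(-20)) = -1017/((-1/20*54)) = -1017/(-27/10) = -1017*(-10/27) = 1130/3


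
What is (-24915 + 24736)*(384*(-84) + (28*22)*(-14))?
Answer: 7317520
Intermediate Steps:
(-24915 + 24736)*(384*(-84) + (28*22)*(-14)) = -179*(-32256 + 616*(-14)) = -179*(-32256 - 8624) = -179*(-40880) = 7317520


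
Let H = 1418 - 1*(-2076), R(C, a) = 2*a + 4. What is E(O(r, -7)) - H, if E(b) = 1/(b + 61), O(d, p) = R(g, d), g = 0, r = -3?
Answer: -206145/59 ≈ -3494.0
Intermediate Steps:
R(C, a) = 4 + 2*a
O(d, p) = 4 + 2*d
H = 3494 (H = 1418 + 2076 = 3494)
E(b) = 1/(61 + b)
E(O(r, -7)) - H = 1/(61 + (4 + 2*(-3))) - 1*3494 = 1/(61 + (4 - 6)) - 3494 = 1/(61 - 2) - 3494 = 1/59 - 3494 = -206145/59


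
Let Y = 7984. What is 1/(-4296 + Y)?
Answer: 1/3688 ≈ 0.00027115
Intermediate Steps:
1/(-4296 + Y) = 1/(-4296 + 7984) = 1/3688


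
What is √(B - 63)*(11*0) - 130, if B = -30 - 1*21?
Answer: -130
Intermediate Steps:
B = -51 (B = -30 - 21 = -51)
√(B - 63)*(11*0) - 130 = √(-51 - 63)*(11*0) - 130 = √(-114)*0 - 130 = (I*√114)*0 - 130 = 0 - 130 = -130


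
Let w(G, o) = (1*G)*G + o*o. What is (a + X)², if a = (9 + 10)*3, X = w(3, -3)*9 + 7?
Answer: 51076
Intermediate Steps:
w(G, o) = G² + o² (w(G, o) = G*G + o² = G² + o²)
X = 169 (X = (3² + (-3)²)*9 + 7 = (9 + 9)*9 + 7 = 18*9 + 7 = 162 + 7 = 169)
a = 57 (a = 19*3 = 57)
(a + X)² = (57 + 169)² = 226² = 51076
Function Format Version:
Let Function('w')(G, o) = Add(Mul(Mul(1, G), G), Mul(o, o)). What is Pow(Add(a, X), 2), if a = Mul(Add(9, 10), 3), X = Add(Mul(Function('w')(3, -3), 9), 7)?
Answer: 51076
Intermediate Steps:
Function('w')(G, o) = Add(Pow(G, 2), Pow(o, 2)) (Function('w')(G, o) = Add(Mul(G, G), Pow(o, 2)) = Add(Pow(G, 2), Pow(o, 2)))
X = 169 (X = Add(Mul(Add(Pow(3, 2), Pow(-3, 2)), 9), 7) = Add(Mul(Add(9, 9), 9), 7) = Add(Mul(18, 9), 7) = Add(162, 7) = 169)
a = 57 (a = Mul(19, 3) = 57)
Pow(Add(a, X), 2) = Pow(Add(57, 169), 2) = Pow(226, 2) = 51076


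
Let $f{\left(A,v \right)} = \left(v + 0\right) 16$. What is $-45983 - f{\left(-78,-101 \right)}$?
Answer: $-44367$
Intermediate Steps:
$f{\left(A,v \right)} = 16 v$ ($f{\left(A,v \right)} = v 16 = 16 v$)
$-45983 - f{\left(-78,-101 \right)} = -45983 - 16 \left(-101\right) = -45983 - -1616 = -45983 + 1616 = -44367$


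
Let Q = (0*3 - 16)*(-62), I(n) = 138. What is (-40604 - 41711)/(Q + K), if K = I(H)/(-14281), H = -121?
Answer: -1175540515/14166614 ≈ -82.980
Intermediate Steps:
K = -138/14281 (K = 138/(-14281) = 138*(-1/14281) = -138/14281 ≈ -0.0096632)
Q = 992 (Q = (0 - 16)*(-62) = -16*(-62) = 992)
(-40604 - 41711)/(Q + K) = (-40604 - 41711)/(992 - 138/14281) = -82315/14166614/14281 = -82315*14281/14166614 = -1175540515/14166614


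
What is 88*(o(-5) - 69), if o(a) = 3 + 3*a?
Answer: -7128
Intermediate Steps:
88*(o(-5) - 69) = 88*((3 + 3*(-5)) - 69) = 88*((3 - 15) - 69) = 88*(-12 - 69) = 88*(-81) = -7128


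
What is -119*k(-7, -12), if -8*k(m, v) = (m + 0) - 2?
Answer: -1071/8 ≈ -133.88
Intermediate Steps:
k(m, v) = ¼ - m/8 (k(m, v) = -((m + 0) - 2)/8 = -(m - 2)/8 = -(-2 + m)/8 = ¼ - m/8)
-119*k(-7, -12) = -119*(¼ - ⅛*(-7)) = -119*(¼ + 7/8) = -119*9/8 = -1071/8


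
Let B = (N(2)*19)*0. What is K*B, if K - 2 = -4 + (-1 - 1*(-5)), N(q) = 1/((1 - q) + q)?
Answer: 0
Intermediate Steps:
N(q) = 1 (N(q) = 1/1 = 1)
K = 2 (K = 2 + (-4 + (-1 - 1*(-5))) = 2 + (-4 + (-1 + 5)) = 2 + (-4 + 4) = 2 + 0 = 2)
B = 0 (B = (1*19)*0 = 19*0 = 0)
K*B = 2*0 = 0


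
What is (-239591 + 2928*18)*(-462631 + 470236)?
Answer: -1421275635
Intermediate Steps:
(-239591 + 2928*18)*(-462631 + 470236) = (-239591 + 52704)*7605 = -186887*7605 = -1421275635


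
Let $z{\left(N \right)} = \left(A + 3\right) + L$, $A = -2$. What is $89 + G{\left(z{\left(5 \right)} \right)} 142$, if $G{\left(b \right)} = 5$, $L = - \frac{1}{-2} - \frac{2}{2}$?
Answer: $799$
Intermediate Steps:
$L = - \frac{1}{2}$ ($L = \left(-1\right) \left(- \frac{1}{2}\right) - 1 = \frac{1}{2} - 1 = - \frac{1}{2} \approx -0.5$)
$z{\left(N \right)} = \frac{1}{2}$ ($z{\left(N \right)} = \left(-2 + 3\right) - \frac{1}{2} = 1 - \frac{1}{2} = \frac{1}{2}$)
$89 + G{\left(z{\left(5 \right)} \right)} 142 = 89 + 5 \cdot 142 = 89 + 710 = 799$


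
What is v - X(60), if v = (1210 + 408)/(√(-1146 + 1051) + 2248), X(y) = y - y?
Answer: 3637264/5053599 - 1618*I*√95/5053599 ≈ 0.71974 - 0.0031206*I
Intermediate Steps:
X(y) = 0
v = 1618/(2248 + I*√95) (v = 1618/(√(-95) + 2248) = 1618/(I*√95 + 2248) = 1618/(2248 + I*√95) ≈ 0.71974 - 0.0031206*I)
v - X(60) = (3637264/5053599 - 1618*I*√95/5053599) - 1*0 = (3637264/5053599 - 1618*I*√95/5053599) + 0 = 3637264/5053599 - 1618*I*√95/5053599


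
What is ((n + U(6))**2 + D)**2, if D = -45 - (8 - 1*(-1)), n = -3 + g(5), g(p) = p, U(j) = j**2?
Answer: 1932100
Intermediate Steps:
n = 2 (n = -3 + 5 = 2)
D = -54 (D = -45 - (8 + 1) = -45 - 1*9 = -45 - 9 = -54)
((n + U(6))**2 + D)**2 = ((2 + 6**2)**2 - 54)**2 = ((2 + 36)**2 - 54)**2 = (38**2 - 54)**2 = (1444 - 54)**2 = 1390**2 = 1932100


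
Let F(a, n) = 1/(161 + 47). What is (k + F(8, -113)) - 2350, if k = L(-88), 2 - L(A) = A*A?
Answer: -2099135/208 ≈ -10092.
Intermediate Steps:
F(a, n) = 1/208
L(A) = 2 - A² (L(A) = 2 - A*A = 2 - A²)
k = -7742 (k = 2 - 1*(-88)² = 2 - 1*7744 = 2 - 7744 = -7742)
(k + F(8, -113)) - 2350 = (-7742 + 1/208) - 2350 = -1610335/208 - 2350 = -2099135/208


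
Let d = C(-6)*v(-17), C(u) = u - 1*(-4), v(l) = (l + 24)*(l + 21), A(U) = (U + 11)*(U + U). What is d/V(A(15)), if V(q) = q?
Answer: -14/195 ≈ -0.071795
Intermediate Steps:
A(U) = 2*U*(11 + U) (A(U) = (11 + U)*(2*U) = 2*U*(11 + U))
v(l) = (21 + l)*(24 + l) (v(l) = (24 + l)*(21 + l) = (21 + l)*(24 + l))
C(u) = 4 + u (C(u) = u + 4 = 4 + u)
d = -56 (d = (4 - 6)*(504 + (-17)**2 + 45*(-17)) = -2*(504 + 289 - 765) = -2*28 = -56)
d/V(A(15)) = -56*1/(30*(11 + 15)) = -56/(2*15*26) = -56/780 = -56*1/780 = -14/195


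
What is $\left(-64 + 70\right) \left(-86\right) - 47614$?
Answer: $-48130$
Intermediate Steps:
$\left(-64 + 70\right) \left(-86\right) - 47614 = 6 \left(-86\right) - 47614 = -516 - 47614 = -48130$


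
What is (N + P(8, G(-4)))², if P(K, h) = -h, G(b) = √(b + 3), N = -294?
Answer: (294 + I)² ≈ 86435.0 + 588.0*I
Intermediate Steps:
G(b) = √(3 + b)
(N + P(8, G(-4)))² = (-294 - √(3 - 4))² = (-294 - √(-1))² = (-294 - I)²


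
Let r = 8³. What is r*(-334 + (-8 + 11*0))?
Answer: -175104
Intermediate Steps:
r = 512
r*(-334 + (-8 + 11*0)) = 512*(-334 + (-8 + 11*0)) = 512*(-334 + (-8 + 0)) = 512*(-334 - 8) = 512*(-342) = -175104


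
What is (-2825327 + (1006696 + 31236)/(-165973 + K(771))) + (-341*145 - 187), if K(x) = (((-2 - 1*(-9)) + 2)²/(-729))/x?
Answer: -118252110573485/41131666 ≈ -2.8750e+6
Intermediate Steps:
K(x) = -1/(9*x) (K(x) = (((-2 + 9) + 2)²*(-1/729))/x = ((7 + 2)²*(-1/729))/x = (9²*(-1/729))/x = (81*(-1/729))/x = -1/(9*x))
(-2825327 + (1006696 + 31236)/(-165973 + K(771))) + (-341*145 - 187) = (-2825327 + (1006696 + 31236)/(-165973 - ⅑/771)) + (-341*145 - 187) = (-2825327 + 1037932/(-165973 - ⅑*1/771)) + (-49445 - 187) = (-2825327 + 1037932/(-165973 - 1/6939)) - 49632 = (-2825327 + 1037932/(-1151686648/6939)) - 49632 = (-2825327 + 1037932*(-6939/1151686648)) - 49632 = (-2825327 - 257221791/41131666) - 49632 = -116210663726573/41131666 - 49632 = -118252110573485/41131666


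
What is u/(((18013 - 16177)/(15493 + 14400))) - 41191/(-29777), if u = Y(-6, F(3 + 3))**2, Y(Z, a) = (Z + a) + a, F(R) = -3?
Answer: 3562596185/1518627 ≈ 2345.9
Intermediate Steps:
Y(Z, a) = Z + 2*a
u = 144 (u = (-6 + 2*(-3))**2 = (-6 - 6)**2 = (-12)**2 = 144)
u/(((18013 - 16177)/(15493 + 14400))) - 41191/(-29777) = 144/(((18013 - 16177)/(15493 + 14400))) - 41191/(-29777) = 144/((1836/29893)) - 41191*(-1/29777) = 144/((1836*(1/29893))) + 41191/29777 = 144/(1836/29893) + 41191/29777 = 144*(29893/1836) + 41191/29777 = 119572/51 + 41191/29777 = 3562596185/1518627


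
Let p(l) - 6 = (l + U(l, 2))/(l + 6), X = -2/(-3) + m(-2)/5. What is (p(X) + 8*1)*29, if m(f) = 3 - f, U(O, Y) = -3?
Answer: 9222/23 ≈ 400.96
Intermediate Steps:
X = 5/3 (X = -2/(-3) + (3 - 1*(-2))/5 = -2*(-1/3) + (3 + 2)*(1/5) = 2/3 + 5*(1/5) = 2/3 + 1 = 5/3 ≈ 1.6667)
p(l) = 6 + (-3 + l)/(6 + l) (p(l) = 6 + (l - 3)/(l + 6) = 6 + (-3 + l)/(6 + l))
(p(X) + 8*1)*29 = ((33 + 7*(5/3))/(6 + 5/3) + 8*1)*29 = ((33 + 35/3)/(23/3) + 8)*29 = ((3/23)*(134/3) + 8)*29 = (134/23 + 8)*29 = (318/23)*29 = 9222/23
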